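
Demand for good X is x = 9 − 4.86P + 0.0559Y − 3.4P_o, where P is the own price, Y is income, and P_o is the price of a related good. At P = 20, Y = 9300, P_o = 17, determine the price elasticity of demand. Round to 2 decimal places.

Substituting, x = 9 − 4.86(20) + 0.0559(9300) − 3.4(17) = 9 − 97.2 + 519.87 − 57.8 = 373.87.
∂x/∂P = −4.86, so E_p = (−4.86)·(20/373.87) ≈ -0.26.
|E_p| < 1: demand is inelastic.

-0.26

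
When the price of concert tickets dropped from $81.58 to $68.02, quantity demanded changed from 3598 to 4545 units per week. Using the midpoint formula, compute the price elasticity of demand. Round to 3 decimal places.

-1.283

%ΔQ = (4545 − 3598)/[(3598 + 4545)/2] = 947/4071.5 ≈ 0.2326.
%ΔP = (68.02 − 81.58)/[(81.58 + 68.02)/2] = -13.56/74.8 ≈ -0.1813.
Arc elasticity E = %ΔQ/%ΔP ≈ 0.2326/-0.1813 ≈ -1.283.
|E| > 1: demand is elastic over this range.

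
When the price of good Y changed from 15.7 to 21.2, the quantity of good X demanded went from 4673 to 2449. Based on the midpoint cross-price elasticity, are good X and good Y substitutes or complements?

%ΔQ_x = (2449 − 4673)/[(4673+2449)/2] = -2224/3561 ≈ -0.6245.
%ΔP_y = (21.2 − 15.7)/[(15.7+21.2)/2] ≈ 0.2981.
E_xy = -0.6245/0.2981 ≈ -2.095.
E_xy < 0, so the goods are complements.

complements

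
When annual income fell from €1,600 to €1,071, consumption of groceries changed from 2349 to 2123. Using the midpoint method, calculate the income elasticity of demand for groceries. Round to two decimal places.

%ΔQ = (2123 − 2349)/[(2349+2123)/2] = -226/2236 ≈ -0.1011.
%ΔM = (1,071 − 1,600)/[(1,600+1,071)/2] = -529/1335.5 ≈ -0.3961.
E_I = %ΔQ/%ΔM ≈ 0.26.
E_I ∈ (0,1): normal good (necessity).

0.26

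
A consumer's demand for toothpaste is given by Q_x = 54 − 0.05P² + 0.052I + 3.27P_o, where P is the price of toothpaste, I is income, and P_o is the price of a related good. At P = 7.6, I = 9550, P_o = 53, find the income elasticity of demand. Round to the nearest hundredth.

Substituting, Q_x = 54 − 0.05(7.6)² + 0.052(9550) + 3.27(53) = 54 − 2.888 + 496.6 + 173.31 = 721.022.
∂Q_x/∂I = +0.052, so E_I = 0.052·(9550/721.022) ≈ 0.69.
E_I ∈ (0,1): normal good (necessity).

0.69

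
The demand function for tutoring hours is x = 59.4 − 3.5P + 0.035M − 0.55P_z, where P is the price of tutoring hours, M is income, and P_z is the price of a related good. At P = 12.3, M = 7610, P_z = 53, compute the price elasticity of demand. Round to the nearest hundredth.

-0.17

x = 59.4 − 3.5(12.3) + 0.035(7610) − 0.55(53) = 59.4 − 43.05 + 266.35 − 29.15 = 253.55.
∂x/∂P = −3.5, so E_p = (−3.5)·(12.3/253.55) ≈ -0.17.
|E_p| < 1: demand is inelastic.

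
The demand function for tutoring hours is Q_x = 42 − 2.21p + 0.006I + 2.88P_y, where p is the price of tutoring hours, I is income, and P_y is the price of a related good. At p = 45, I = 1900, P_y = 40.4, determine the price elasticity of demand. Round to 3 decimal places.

-1.415

Substituting, Q_x = 42 − 2.21(45) + 0.006(1900) + 2.88(40.4) = 42 − 99.45 + 11.4 + 116.352 = 70.302.
∂Q_x/∂p = −2.21, so E_p = (−2.21)·(45/70.302) ≈ -1.415.
|E_p| > 1: demand is elastic.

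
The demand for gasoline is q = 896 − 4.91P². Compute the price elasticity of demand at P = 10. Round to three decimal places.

At P = 10, q = 405.
dq/dP = −2·4.91·P = −98.2.
Point elasticity E = (dq/dP)·(P/q) = -98.2 × 10/405 ≈ -2.425.
|E| > 1, so demand is elastic at this price.

-2.425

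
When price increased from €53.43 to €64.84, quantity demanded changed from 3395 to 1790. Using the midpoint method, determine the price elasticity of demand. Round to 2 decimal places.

%ΔQ = (1790 − 3395)/[(3395 + 1790)/2] = -1605/2592.5 ≈ -0.6191.
%Δp = (64.84 − 53.43)/[(53.43 + 64.84)/2] = 11.41/59.135 ≈ 0.1929.
Arc elasticity E = %ΔQ/%Δp ≈ -0.6191/0.1929 ≈ -3.21.
|E| > 1: demand is elastic over this range.

-3.21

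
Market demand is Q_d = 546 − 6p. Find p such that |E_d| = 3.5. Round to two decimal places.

Set −bp/(a − bp) = −3.5 ⇒ bp = 3.5(a − bp) ⇒ bp(1+3.5) = 3.5·a.
p = 3.5·546/(6·4.5) ≈ 70.78.

70.78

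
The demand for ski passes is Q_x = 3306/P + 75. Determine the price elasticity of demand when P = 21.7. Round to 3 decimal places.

At P = 21.7, Q_x = 227.3502.
dQ_x/dP = −3306/P² = −7.0207.
Point elasticity E = (dQ_x/dP)·(P/Q_x) = -7.0207 × 21.7/227.3502 ≈ -0.670.
|E| < 1, so demand is inelastic at this price.

-0.670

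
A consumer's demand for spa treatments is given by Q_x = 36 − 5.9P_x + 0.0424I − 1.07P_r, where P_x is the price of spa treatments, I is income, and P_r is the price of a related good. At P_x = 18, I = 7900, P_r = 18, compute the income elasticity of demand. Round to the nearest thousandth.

1.364

First evaluate Q_x: 36 − 5.9(18) + 0.0424(7900) − 1.07(18) = 36 − 106.2 + 334.96 − 19.26 = 245.5.
∂Q_x/∂I = +0.0424, so E_I = 0.0424·(7900/245.5) ≈ 1.364.
E_I > 1: normal good (luxury).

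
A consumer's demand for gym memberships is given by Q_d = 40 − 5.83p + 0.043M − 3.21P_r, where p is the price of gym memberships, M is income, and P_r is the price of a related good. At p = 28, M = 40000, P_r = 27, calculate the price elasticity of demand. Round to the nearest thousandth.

Substituting, Q_d = 40 − 5.83(28) + 0.043(40000) − 3.21(27) = 40 − 163.24 + 1720 − 86.67 = 1510.09.
∂Q_d/∂p = −5.83, so E_p = (−5.83)·(28/1510.09) ≈ -0.108.
|E_p| < 1: demand is inelastic.

-0.108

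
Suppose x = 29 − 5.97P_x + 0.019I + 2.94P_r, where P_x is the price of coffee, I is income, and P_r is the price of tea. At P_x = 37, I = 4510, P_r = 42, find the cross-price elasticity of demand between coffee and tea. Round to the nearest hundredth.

First evaluate x: 29 − 5.97(37) + 0.019(4510) + 2.94(42) = 29 − 220.89 + 85.69 + 123.48 = 17.28.
∂x/∂P_r = +2.94, so E_xy = 2.94·(42/17.28) ≈ 7.15.
E_xy > 0: the goods are substitutes.

7.15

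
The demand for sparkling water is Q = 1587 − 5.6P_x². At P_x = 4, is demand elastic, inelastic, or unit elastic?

At P_x = 4, Q = 1497.4.
dQ/dP_x = −2·5.6·P_x = −44.8.
Point elasticity E = (dQ/dP_x)·(P_x/Q) = -44.8 × 4/1497.4 ≈ -0.120.
|E| ≈ 0.120 < 1, so demand is inelastic.

inelastic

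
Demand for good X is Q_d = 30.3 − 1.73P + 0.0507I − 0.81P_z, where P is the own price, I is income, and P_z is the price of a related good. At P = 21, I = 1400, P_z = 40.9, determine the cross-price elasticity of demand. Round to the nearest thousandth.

-1.041

At the given point, Q_d = 30.3 − 1.73(21) + 0.0507(1400) − 0.81(40.9) = 30.3 − 36.33 + 70.98 − 33.129 = 31.821.
∂Q_d/∂P_z = −0.81, so E_xy = -0.81·(40.9/31.821) ≈ -1.041.
E_xy < 0: the goods are complements.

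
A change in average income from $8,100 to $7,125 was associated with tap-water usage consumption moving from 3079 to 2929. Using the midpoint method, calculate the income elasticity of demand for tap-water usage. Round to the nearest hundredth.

0.39

%ΔQ = (2929 − 3079)/[(3079+2929)/2] = -150/3004 ≈ -0.0499.
%ΔY = (7,125 − 8,100)/[(8,100+7,125)/2] = -975/7612.5 ≈ -0.1281.
E_I = %ΔQ/%ΔY ≈ 0.39.
E_I ∈ (0,1): normal good (necessity).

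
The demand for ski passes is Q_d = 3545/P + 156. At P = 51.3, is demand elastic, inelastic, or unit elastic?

At P = 51.3, Q_d = 225.1033.
dQ_d/dP = −3545/P² = −1.347.
Point elasticity E = (dQ_d/dP)·(P/Q_d) = -1.347 × 51.3/225.1033 ≈ -0.307.
|E| ≈ 0.307 < 1, so demand is inelastic.

inelastic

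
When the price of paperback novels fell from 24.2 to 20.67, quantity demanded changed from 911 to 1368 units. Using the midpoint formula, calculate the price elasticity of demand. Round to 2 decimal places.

%Δq = (1368 − 911)/[(911 + 1368)/2] = 457/1139.5 ≈ 0.4011.
%Δp = (20.67 − 24.2)/[(24.2 + 20.67)/2] = -3.53/22.435 ≈ -0.1573.
Arc elasticity E = %Δq/%Δp ≈ 0.4011/-0.1573 ≈ -2.55.
|E| > 1: demand is elastic over this range.

-2.55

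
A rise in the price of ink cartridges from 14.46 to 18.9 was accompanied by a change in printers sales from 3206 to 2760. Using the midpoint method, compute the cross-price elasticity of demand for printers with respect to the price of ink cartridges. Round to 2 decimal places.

-0.56

%ΔQ_x = (2760 − 3206)/[(3206+2760)/2] = -446/2983 ≈ -0.1495.
%ΔP_y = (18.9 − 14.46)/[(14.46+18.9)/2] ≈ 0.2662.
E_xy = -0.1495/0.2662 ≈ -0.56.
E_xy < 0, so printers and ink cartridges are complements.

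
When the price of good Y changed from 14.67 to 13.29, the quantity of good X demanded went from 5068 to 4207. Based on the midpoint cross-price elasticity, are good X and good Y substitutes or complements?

substitutes

%ΔQ_x = (4207 − 5068)/[(5068+4207)/2] = -861/4637.5 ≈ -0.1857.
%ΔP_y = (13.29 − 14.67)/[(14.67+13.29)/2] ≈ -0.0987.
E_xy = -0.1857/-0.0987 ≈ 1.881.
E_xy > 0, so the goods are substitutes.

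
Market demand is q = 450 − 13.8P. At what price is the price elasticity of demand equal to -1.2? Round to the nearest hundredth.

17.79

Set −bP/(a − bP) = −1.2 ⇒ bP = 1.2(a − bP) ⇒ bP(1+1.2) = 1.2·a.
P = 1.2·450/(13.8·2.2) ≈ 17.79.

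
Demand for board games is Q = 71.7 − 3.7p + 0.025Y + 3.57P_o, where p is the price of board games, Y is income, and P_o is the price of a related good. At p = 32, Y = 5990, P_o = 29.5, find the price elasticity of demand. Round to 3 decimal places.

-0.568

First evaluate Q: 71.7 − 3.7(32) + 0.025(5990) + 3.57(29.5) = 71.7 − 118.4 + 149.75 + 105.315 = 208.365.
∂Q/∂p = −3.7, so E_p = (−3.7)·(32/208.365) ≈ -0.568.
|E_p| < 1: demand is inelastic.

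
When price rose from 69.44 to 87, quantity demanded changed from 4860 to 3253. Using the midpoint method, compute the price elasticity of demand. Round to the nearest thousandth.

-1.765

%ΔQ = (3253 − 4860)/[(4860 + 3253)/2] = -1607/4056.5 ≈ -0.3962.
%ΔP = (87 − 69.44)/[(69.44 + 87)/2] = 17.56/78.22 ≈ 0.2245.
Arc elasticity E = %ΔQ/%ΔP ≈ -0.3962/0.2245 ≈ -1.765.
|E| > 1: demand is elastic over this range.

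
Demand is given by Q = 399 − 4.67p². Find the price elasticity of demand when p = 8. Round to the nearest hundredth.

At p = 8, Q = 100.12.
dQ/dp = −2·4.67·p = −74.72.
Point elasticity E = (dQ/dp)·(p/Q) = -74.72 × 8/100.12 ≈ -5.97.
|E| > 1, so demand is elastic at this price.

-5.97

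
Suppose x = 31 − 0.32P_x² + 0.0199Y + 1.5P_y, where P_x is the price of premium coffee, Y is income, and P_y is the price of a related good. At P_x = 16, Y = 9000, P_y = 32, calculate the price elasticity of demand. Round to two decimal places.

-0.93

At the given point, x = 31 − 0.32(16)² + 0.0199(9000) + 1.5(32) = 31 − 81.92 + 179.1 + 48 = 176.18.
∂x/∂P_x = −2·0.32·P_x = -10.24, so E_p = -10.24·(16/176.18) ≈ -0.93.
|E_p| < 1: demand is inelastic.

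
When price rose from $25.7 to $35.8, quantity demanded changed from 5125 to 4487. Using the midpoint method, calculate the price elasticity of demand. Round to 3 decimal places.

%ΔQ = (4487 − 5125)/[(5125 + 4487)/2] = -638/4806 ≈ -0.1328.
%ΔP = (35.8 − 25.7)/[(25.7 + 35.8)/2] = 10.1/30.75 ≈ 0.3285.
Arc elasticity E = %ΔQ/%ΔP ≈ -0.1328/0.3285 ≈ -0.404.
|E| < 1: demand is inelastic over this range.

-0.404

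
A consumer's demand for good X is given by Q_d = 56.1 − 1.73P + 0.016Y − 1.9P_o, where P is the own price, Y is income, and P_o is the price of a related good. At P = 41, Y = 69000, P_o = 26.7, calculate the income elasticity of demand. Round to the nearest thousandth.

1.063

At the given point, Q_d = 56.1 − 1.73(41) + 0.016(69000) − 1.9(26.7) = 56.1 − 70.93 + 1104 − 50.73 = 1038.44.
∂Q_d/∂Y = +0.016, so E_I = 0.016·(69000/1038.44) ≈ 1.063.
E_I > 1: normal good (luxury).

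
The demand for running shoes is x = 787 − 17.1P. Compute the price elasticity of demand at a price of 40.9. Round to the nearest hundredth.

At P = 40.9, x = 87.61.
dx/dP = −17.1.
Point elasticity E = (dx/dP)·(P/x) = -17.1 × 40.9/87.61 ≈ -7.98.
|E| > 1, so demand is elastic at this price.

-7.98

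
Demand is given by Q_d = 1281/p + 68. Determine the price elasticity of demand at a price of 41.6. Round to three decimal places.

At p = 41.6, Q_d = 98.7933.
dQ_d/dp = −1281/p² = −0.7402.
Point elasticity E = (dQ_d/dp)·(p/Q_d) = -0.7402 × 41.6/98.7933 ≈ -0.312.
|E| < 1, so demand is inelastic at this price.

-0.312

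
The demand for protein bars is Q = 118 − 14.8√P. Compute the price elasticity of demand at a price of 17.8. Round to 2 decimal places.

At P = 17.8, Q = 55.5587.
dQ/dP = −14.8/(2√P) = −14.8/(2·4.219).
Point elasticity E = (dQ/dP)·(P/Q) = -1.754 × 17.8/55.5587 ≈ -0.56.
|E| < 1, so demand is inelastic at this price.

-0.56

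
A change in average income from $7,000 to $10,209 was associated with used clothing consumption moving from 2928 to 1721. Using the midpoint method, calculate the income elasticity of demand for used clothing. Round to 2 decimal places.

-1.39

%ΔQ = (1721 − 2928)/[(2928+1721)/2] = -1207/2324.5 ≈ -0.5193.
%ΔY = (10,209 − 7,000)/[(7,000+10,209)/2] = 3209/8604.5 ≈ 0.3729.
E_I = %ΔQ/%ΔY ≈ -1.39.
E_I < 0: inferior good.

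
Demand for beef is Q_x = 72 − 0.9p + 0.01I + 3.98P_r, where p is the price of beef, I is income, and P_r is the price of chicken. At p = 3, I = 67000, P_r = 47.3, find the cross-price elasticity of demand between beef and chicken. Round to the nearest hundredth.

At the given point, Q_x = 72 − 0.9(3) + 0.01(67000) + 3.98(47.3) = 72 − 2.7 + 670 + 188.254 = 927.554.
∂Q_x/∂P_r = +3.98, so E_xy = 3.98·(47.3/927.554) ≈ 0.20.
E_xy > 0: the goods are substitutes.

0.20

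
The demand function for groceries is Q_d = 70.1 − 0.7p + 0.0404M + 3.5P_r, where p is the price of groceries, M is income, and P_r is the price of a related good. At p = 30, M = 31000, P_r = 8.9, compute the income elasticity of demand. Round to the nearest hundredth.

0.94

Evaluating quantity at (p, M, P_r) gives Q_d = 70.1 − 0.7(30) + 0.0404(31000) + 3.5(8.9) = 70.1 − 21 + 1252.4 + 31.15 = 1332.65.
∂Q_d/∂M = +0.0404, so E_I = 0.0404·(31000/1332.65) ≈ 0.94.
E_I ∈ (0,1): normal good (necessity).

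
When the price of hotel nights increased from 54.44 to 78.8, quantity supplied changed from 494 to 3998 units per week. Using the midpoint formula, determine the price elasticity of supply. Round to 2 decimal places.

4.27

%Δq = (3998 − 494)/[(494 + 3998)/2] = 3504/2246 ≈ 1.5601.
%Δp = (78.8 − 54.44)/[(54.44 + 78.8)/2] = 24.36/66.62 ≈ 0.3657.
Arc elasticity E = %Δq/%Δp ≈ 1.5601/0.3657 ≈ 4.27.
|E| > 1: supply is elastic over this range.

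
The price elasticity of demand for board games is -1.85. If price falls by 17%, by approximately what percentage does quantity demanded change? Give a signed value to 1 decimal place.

31.5

%ΔQ ≈ E × %ΔP = (-1.85) × (-17%) ≈ 31.5%.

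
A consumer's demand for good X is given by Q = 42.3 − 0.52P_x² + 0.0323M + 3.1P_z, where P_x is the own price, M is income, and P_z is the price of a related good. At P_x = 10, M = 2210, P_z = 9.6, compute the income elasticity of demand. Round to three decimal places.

Substituting, Q = 42.3 − 0.52(10)² + 0.0323(2210) + 3.1(9.6) = 42.3 − 52 + 71.383 + 29.76 = 91.443.
∂Q/∂M = +0.0323, so E_I = 0.0323·(2210/91.443) ≈ 0.781.
E_I ∈ (0,1): normal good (necessity).

0.781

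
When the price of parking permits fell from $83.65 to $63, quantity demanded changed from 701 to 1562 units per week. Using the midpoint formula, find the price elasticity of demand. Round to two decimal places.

-2.70

%Δq = (1562 − 701)/[(701 + 1562)/2] = 861/1131.5 ≈ 0.7609.
%Δp = (63 − 83.65)/[(83.65 + 63)/2] = -20.65/73.325 ≈ -0.2816.
Arc elasticity E = %Δq/%Δp ≈ 0.7609/-0.2816 ≈ -2.70.
|E| > 1: demand is elastic over this range.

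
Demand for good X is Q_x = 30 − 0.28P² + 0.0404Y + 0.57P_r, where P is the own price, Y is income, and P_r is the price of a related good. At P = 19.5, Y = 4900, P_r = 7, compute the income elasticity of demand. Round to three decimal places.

First evaluate Q_x: 30 − 0.28(19.5)² + 0.0404(4900) + 0.57(7) = 30 − 106.47 + 197.96 + 3.99 = 125.48.
∂Q_x/∂Y = +0.0404, so E_I = 0.0404·(4900/125.48) ≈ 1.578.
E_I > 1: normal good (luxury).

1.578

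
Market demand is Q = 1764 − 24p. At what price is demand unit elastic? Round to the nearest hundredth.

For linear demand Q = a − bp, E = −bp/(a − bp). |E| = 1 ⇒ bp = a − bp ⇒ p = a/(2b).
p = 1764/(2·24) = 36.75.

36.75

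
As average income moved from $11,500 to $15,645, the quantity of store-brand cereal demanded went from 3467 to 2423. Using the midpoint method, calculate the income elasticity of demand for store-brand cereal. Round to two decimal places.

%ΔQ = (2423 − 3467)/[(3467+2423)/2] = -1044/2945 ≈ -0.3545.
%ΔM = (15,645 − 11,500)/[(11,500+15,645)/2] = 4145/13572.5 ≈ 0.3054.
E_I = %ΔQ/%ΔM ≈ -1.16.
E_I < 0: inferior good.

-1.16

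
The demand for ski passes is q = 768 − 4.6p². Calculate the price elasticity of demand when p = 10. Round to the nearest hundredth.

-2.99

At p = 10, q = 308.
dq/dp = −2·4.6·p = −92.
Point elasticity E = (dq/dp)·(p/q) = -92 × 10/308 ≈ -2.99.
|E| > 1, so demand is elastic at this price.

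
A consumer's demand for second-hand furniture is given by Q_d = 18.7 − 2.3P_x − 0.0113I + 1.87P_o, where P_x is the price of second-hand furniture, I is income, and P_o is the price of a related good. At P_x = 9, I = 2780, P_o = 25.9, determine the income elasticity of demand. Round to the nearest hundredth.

Evaluating quantity at (P_x, I, P_o) gives Q_d = 18.7 − 2.3(9) − 0.0113(2780) + 1.87(25.9) = 18.7 − 20.7 − 31.414 + 48.433 = 15.019.
∂Q_d/∂I = −0.0113, so E_I = -0.0113·(2780/15.019) ≈ -2.09.
E_I < 0: inferior good.

-2.09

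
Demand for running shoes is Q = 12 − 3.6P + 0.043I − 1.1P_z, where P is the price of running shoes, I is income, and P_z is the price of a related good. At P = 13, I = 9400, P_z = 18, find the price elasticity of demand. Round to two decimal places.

-0.13

First evaluate Q: 12 − 3.6(13) + 0.043(9400) − 1.1(18) = 12 − 46.8 + 404.2 − 19.8 = 349.6.
∂Q/∂P = −3.6, so E_p = (−3.6)·(13/349.6) ≈ -0.13.
|E_p| < 1: demand is inelastic.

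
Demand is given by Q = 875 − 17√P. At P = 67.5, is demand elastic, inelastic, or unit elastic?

inelastic

At P = 67.5, Q = 735.3307.
dQ/dP = −17/(2√P) = −17/(2·8.2158).
Point elasticity E = (dQ/dP)·(P/Q) = -1.0346 × 67.5/735.3307 ≈ -0.095.
|E| ≈ 0.095 < 1, so demand is inelastic.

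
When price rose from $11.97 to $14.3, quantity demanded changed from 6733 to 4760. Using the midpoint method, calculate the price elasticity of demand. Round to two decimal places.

%Δq = (4760 − 6733)/[(6733 + 4760)/2] = -1973/5746.5 ≈ -0.3433.
%Δp = (14.3 − 11.97)/[(11.97 + 14.3)/2] = 2.33/13.135 ≈ 0.1774.
Arc elasticity E = %Δq/%Δp ≈ -0.3433/0.1774 ≈ -1.94.
|E| > 1: demand is elastic over this range.

-1.94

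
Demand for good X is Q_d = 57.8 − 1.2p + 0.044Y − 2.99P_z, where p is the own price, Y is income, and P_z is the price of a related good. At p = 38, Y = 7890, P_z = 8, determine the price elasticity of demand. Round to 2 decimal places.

-0.14

Evaluating quantity at (p, Y, P_z) gives Q_d = 57.8 − 1.2(38) + 0.044(7890) − 2.99(8) = 57.8 − 45.6 + 347.16 − 23.92 = 335.44.
∂Q_d/∂p = −1.2, so E_p = (−1.2)·(38/335.44) ≈ -0.14.
|E_p| < 1: demand is inelastic.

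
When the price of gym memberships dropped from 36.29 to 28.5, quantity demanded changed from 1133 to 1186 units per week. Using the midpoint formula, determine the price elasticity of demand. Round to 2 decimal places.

-0.19

%ΔQ = (1186 − 1133)/[(1133 + 1186)/2] = 53/1159.5 ≈ 0.0457.
%Δp = (28.5 − 36.29)/[(36.29 + 28.5)/2] = -7.79/32.395 ≈ -0.2405.
Arc elasticity E = %ΔQ/%Δp ≈ 0.0457/-0.2405 ≈ -0.19.
|E| < 1: demand is inelastic over this range.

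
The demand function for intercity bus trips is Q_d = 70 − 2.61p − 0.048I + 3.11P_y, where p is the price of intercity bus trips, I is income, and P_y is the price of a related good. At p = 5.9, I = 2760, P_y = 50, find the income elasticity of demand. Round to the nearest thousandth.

Q_d = 70 − 2.61(5.9) − 0.048(2760) + 3.11(50) = 70 − 15.399 − 132.48 + 155.5 = 77.621.
∂Q_d/∂I = −0.048, so E_I = -0.048·(2760/77.621) ≈ -1.707.
E_I < 0: inferior good.

-1.707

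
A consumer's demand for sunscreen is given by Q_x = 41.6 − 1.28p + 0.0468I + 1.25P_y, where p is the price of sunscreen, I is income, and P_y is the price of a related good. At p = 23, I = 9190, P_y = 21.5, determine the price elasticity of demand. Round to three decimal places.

Evaluating quantity at (p, I, P_y) gives Q_x = 41.6 − 1.28(23) + 0.0468(9190) + 1.25(21.5) = 41.6 − 29.44 + 430.092 + 26.875 = 469.127.
∂Q_x/∂p = −1.28, so E_p = (−1.28)·(23/469.127) ≈ -0.063.
|E_p| < 1: demand is inelastic.

-0.063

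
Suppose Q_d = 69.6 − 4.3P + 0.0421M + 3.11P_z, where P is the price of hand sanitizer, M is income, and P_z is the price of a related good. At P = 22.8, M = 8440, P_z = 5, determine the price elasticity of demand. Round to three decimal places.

Evaluating quantity at (P, M, P_z) gives Q_d = 69.6 − 4.3(22.8) + 0.0421(8440) + 3.11(5) = 69.6 − 98.04 + 355.324 + 15.55 = 342.434.
∂Q_d/∂P = −4.3, so E_p = (−4.3)·(22.8/342.434) ≈ -0.286.
|E_p| < 1: demand is inelastic.

-0.286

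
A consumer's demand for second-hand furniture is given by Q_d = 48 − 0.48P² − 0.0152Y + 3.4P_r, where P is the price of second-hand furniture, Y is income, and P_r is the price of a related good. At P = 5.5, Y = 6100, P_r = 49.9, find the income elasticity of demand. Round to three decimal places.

-0.840

Evaluating quantity at (P, Y, P_r) gives Q_d = 48 − 0.48(5.5)² − 0.0152(6100) + 3.4(49.9) = 48 − 14.52 − 92.72 + 169.66 = 110.42.
∂Q_d/∂Y = −0.0152, so E_I = -0.0152·(6100/110.42) ≈ -0.840.
E_I < 0: inferior good.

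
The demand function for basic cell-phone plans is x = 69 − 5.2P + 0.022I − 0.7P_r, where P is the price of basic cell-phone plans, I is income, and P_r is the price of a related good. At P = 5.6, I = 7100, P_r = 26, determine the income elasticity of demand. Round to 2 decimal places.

x = 69 − 5.2(5.6) + 0.022(7100) − 0.7(26) = 69 − 29.12 + 156.2 − 18.2 = 177.88.
∂x/∂I = +0.022, so E_I = 0.022·(7100/177.88) ≈ 0.88.
E_I ∈ (0,1): normal good (necessity).

0.88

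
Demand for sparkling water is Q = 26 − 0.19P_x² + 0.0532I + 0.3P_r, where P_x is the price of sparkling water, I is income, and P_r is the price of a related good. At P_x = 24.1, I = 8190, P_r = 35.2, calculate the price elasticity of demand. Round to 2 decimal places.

-0.61

At the given point, Q = 26 − 0.19(24.1)² + 0.0532(8190) + 0.3(35.2) = 26 − 110.3539 + 435.708 + 10.56 = 361.9141.
∂Q/∂P_x = −2·0.19·P_x = -9.158, so E_p = -9.158·(24.1/361.9141) ≈ -0.61.
|E_p| < 1: demand is inelastic.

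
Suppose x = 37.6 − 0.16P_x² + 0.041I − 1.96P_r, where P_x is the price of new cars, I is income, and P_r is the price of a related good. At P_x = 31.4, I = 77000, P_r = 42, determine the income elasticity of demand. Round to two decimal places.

First evaluate x: 37.6 − 0.16(31.4)² + 0.041(77000) − 1.96(42) = 37.6 − 157.7536 + 3157 − 82.32 = 2954.5264.
∂x/∂I = +0.041, so E_I = 0.041·(77000/2954.5264) ≈ 1.07.
E_I > 1: normal good (luxury).

1.07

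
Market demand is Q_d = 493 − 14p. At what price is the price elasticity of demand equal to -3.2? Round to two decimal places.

Set −bp/(a − bp) = −3.2 ⇒ bp = 3.2(a − bp) ⇒ bp(1+3.2) = 3.2·a.
p = 3.2·493/(14·4.2) ≈ 26.83.

26.83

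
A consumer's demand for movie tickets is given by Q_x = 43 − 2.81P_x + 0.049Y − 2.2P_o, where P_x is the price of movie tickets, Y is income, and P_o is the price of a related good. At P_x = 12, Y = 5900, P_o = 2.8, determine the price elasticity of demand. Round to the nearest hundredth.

Evaluating quantity at (P_x, Y, P_o) gives Q_x = 43 − 2.81(12) + 0.049(5900) − 2.2(2.8) = 43 − 33.72 + 289.1 − 6.16 = 292.22.
∂Q_x/∂P_x = −2.81, so E_p = (−2.81)·(12/292.22) ≈ -0.12.
|E_p| < 1: demand is inelastic.

-0.12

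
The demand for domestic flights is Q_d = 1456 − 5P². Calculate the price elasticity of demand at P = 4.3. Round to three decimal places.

-0.136

At P = 4.3, Q_d = 1363.55.
dQ_d/dP = −2·5·P = −43.
Point elasticity E = (dQ_d/dP)·(P/Q_d) = -43 × 4.3/1363.55 ≈ -0.136.
|E| < 1, so demand is inelastic at this price.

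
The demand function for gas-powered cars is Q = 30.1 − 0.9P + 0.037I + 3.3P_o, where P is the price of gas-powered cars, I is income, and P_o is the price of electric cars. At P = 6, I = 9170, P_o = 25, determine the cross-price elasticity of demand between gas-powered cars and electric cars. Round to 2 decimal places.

Evaluating quantity at (P, I, P_o) gives Q = 30.1 − 0.9(6) + 0.037(9170) + 3.3(25) = 30.1 − 5.4 + 339.29 + 82.5 = 446.49.
∂Q/∂P_o = +3.3, so E_xy = 3.3·(25/446.49) ≈ 0.18.
E_xy > 0: the goods are substitutes.

0.18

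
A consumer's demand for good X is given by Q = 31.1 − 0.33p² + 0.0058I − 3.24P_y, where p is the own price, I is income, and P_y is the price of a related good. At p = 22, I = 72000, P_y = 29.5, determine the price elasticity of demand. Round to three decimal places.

-1.652

Substituting, Q = 31.1 − 0.33(22)² + 0.0058(72000) − 3.24(29.5) = 31.1 − 159.72 + 417.6 − 95.58 = 193.4.
∂Q/∂p = −2·0.33·p = -14.52, so E_p = -14.52·(22/193.4) ≈ -1.652.
|E_p| > 1: demand is elastic.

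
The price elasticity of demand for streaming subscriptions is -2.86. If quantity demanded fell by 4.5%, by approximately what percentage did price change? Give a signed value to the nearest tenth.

%ΔQ ≈ E × %ΔP ⇒ %ΔP = %ΔQ / E = (-4.5%)/(-2.86) ≈ 1.6%.

1.6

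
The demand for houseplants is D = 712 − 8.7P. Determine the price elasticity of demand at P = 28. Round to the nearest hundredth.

-0.52

At P = 28, D = 468.4.
dD/dP = −8.7.
Point elasticity E = (dD/dP)·(P/D) = -8.7 × 28/468.4 ≈ -0.52.
|E| < 1, so demand is inelastic at this price.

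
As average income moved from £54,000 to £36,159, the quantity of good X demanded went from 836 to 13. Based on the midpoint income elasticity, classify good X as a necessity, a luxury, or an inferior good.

luxury

%ΔQ = (13 − 836)/[(836+13)/2] = -823/424.5 ≈ -1.9388.
%ΔI = (36,159 − 54,000)/[(54,000+36,159)/2] = -17841/45079.5 ≈ -0.3958.
E_I = %ΔQ/%ΔI ≈ 4.899.
E_I > 1: normal good (luxury).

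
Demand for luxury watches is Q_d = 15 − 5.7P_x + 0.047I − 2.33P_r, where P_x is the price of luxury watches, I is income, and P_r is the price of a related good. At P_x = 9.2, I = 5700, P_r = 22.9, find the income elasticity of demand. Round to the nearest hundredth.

1.51

First evaluate Q_d: 15 − 5.7(9.2) + 0.047(5700) − 2.33(22.9) = 15 − 52.44 + 267.9 − 53.357 = 177.103.
∂Q_d/∂I = +0.047, so E_I = 0.047·(5700/177.103) ≈ 1.51.
E_I > 1: normal good (luxury).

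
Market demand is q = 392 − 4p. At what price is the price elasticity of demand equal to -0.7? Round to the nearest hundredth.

40.35

Set −bp/(a − bp) = −0.7 ⇒ bp = 0.7(a − bp) ⇒ bp(1+0.7) = 0.7·a.
p = 0.7·392/(4·1.7) ≈ 40.35.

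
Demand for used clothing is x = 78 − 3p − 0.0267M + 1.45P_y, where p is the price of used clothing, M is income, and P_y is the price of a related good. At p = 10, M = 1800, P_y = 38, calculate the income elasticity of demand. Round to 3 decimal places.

Substituting, x = 78 − 3(10) − 0.0267(1800) + 1.45(38) = 78 − 30 − 48.06 + 55.1 = 55.04.
∂x/∂M = −0.0267, so E_I = -0.0267·(1800/55.04) ≈ -0.873.
E_I < 0: inferior good.

-0.873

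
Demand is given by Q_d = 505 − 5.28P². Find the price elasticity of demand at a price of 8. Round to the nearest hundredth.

At P = 8, Q_d = 167.08.
dQ_d/dP = −2·5.28·P = −84.48.
Point elasticity E = (dQ_d/dP)·(P/Q_d) = -84.48 × 8/167.08 ≈ -4.05.
|E| > 1, so demand is elastic at this price.

-4.05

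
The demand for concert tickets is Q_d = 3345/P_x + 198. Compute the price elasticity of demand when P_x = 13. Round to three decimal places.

-0.565

At P_x = 13, Q_d = 455.3077.
dQ_d/dP_x = −3345/P_x² = −19.7929.
Point elasticity E = (dQ_d/dP_x)·(P_x/Q_d) = -19.7929 × 13/455.3077 ≈ -0.565.
|E| < 1, so demand is inelastic at this price.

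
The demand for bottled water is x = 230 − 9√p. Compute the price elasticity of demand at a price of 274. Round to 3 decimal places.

At p = 274, x = 81.0235.
dx/dp = −9/(2√p) = −9/(2·16.5529).
Point elasticity E = (dx/dp)·(p/x) = -0.2719 × 274/81.0235 ≈ -0.919.
|E| < 1, so demand is inelastic at this price.

-0.919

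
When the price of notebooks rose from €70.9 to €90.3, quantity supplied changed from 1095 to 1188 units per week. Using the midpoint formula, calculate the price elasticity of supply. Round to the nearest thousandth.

0.338

%Δq = (1188 − 1095)/[(1095 + 1188)/2] = 93/1141.5 ≈ 0.0815.
%Δp = (90.3 − 70.9)/[(70.9 + 90.3)/2] = 19.4/80.6 ≈ 0.2407.
Arc elasticity E = %Δq/%Δp ≈ 0.0815/0.2407 ≈ 0.338.
|E| < 1: supply is inelastic over this range.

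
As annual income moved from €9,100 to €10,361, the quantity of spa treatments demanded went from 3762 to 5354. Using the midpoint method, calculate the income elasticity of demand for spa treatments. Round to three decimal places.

%ΔQ = (5354 − 3762)/[(3762+5354)/2] = 1592/4558 ≈ 0.3493.
%ΔI = (10,361 − 9,100)/[(9,100+10,361)/2] = 1261/9730.5 ≈ 0.1296.
E_I = %ΔQ/%ΔI ≈ 2.695.
E_I > 1: normal good (luxury).

2.695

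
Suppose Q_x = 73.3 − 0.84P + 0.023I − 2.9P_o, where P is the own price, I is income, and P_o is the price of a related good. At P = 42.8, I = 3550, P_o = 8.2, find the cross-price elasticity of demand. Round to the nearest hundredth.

Substituting, Q_x = 73.3 − 0.84(42.8) + 0.023(3550) − 2.9(8.2) = 73.3 − 35.952 + 81.65 − 23.78 = 95.218.
∂Q_x/∂P_o = −2.9, so E_xy = -2.9·(8.2/95.218) ≈ -0.25.
E_xy < 0: the goods are complements.

-0.25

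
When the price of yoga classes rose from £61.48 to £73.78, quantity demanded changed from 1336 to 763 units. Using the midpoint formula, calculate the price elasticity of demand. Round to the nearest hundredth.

-3.00

%Δq = (763 − 1336)/[(1336 + 763)/2] = -573/1049.5 ≈ -0.5460.
%Δp = (73.78 − 61.48)/[(61.48 + 73.78)/2] = 12.3/67.63 ≈ 0.1819.
Arc elasticity E = %Δq/%Δp ≈ -0.5460/0.1819 ≈ -3.00.
|E| > 1: demand is elastic over this range.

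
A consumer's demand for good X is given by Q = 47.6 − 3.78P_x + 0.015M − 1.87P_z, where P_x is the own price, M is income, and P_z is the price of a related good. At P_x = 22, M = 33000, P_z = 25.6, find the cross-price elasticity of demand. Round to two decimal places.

Evaluating quantity at (P_x, M, P_z) gives Q = 47.6 − 3.78(22) + 0.015(33000) − 1.87(25.6) = 47.6 − 83.16 + 495 − 47.872 = 411.568.
∂Q/∂P_z = −1.87, so E_xy = -1.87·(25.6/411.568) ≈ -0.12.
E_xy < 0: the goods are complements.

-0.12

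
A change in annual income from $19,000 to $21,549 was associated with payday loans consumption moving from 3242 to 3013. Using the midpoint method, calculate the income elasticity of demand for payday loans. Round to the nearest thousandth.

%ΔQ = (3013 − 3242)/[(3242+3013)/2] = -229/3127.5 ≈ -0.0732.
%ΔM = (21,549 − 19,000)/[(19,000+21,549)/2] = 2549/20274.5 ≈ 0.1257.
E_I = %ΔQ/%ΔM ≈ -0.582.
E_I < 0: inferior good.

-0.582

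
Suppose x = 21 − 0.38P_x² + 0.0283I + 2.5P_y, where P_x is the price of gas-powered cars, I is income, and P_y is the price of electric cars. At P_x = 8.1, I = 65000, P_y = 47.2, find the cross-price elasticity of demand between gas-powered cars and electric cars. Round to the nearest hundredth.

0.06

At the given point, x = 21 − 0.38(8.1)² + 0.0283(65000) + 2.5(47.2) = 21 − 24.9318 + 1839.5 + 118 = 1953.5682.
∂x/∂P_y = +2.5, so E_xy = 2.5·(47.2/1953.5682) ≈ 0.06.
E_xy > 0: the goods are substitutes.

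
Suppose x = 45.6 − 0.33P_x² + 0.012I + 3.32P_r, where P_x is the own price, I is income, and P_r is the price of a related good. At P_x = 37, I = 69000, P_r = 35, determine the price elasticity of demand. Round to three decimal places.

-1.679

First evaluate x: 45.6 − 0.33(37)² + 0.012(69000) + 3.32(35) = 45.6 − 451.77 + 828 + 116.2 = 538.03.
∂x/∂P_x = −2·0.33·P_x = -24.42, so E_p = -24.42·(37/538.03) ≈ -1.679.
|E_p| > 1: demand is elastic.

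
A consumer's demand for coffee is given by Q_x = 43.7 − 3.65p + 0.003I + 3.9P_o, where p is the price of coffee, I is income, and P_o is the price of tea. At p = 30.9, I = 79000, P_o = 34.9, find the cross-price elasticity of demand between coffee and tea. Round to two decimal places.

First evaluate Q_x: 43.7 − 3.65(30.9) + 0.003(79000) + 3.9(34.9) = 43.7 − 112.785 + 237 + 136.11 = 304.025.
∂Q_x/∂P_o = +3.9, so E_xy = 3.9·(34.9/304.025) ≈ 0.45.
E_xy > 0: the goods are substitutes.

0.45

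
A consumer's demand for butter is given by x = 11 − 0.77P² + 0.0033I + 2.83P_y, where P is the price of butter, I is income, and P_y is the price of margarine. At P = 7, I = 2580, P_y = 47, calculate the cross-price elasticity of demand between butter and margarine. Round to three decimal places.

Substituting, x = 11 − 0.77(7)² + 0.0033(2580) + 2.83(47) = 11 − 37.73 + 8.514 + 133.01 = 114.794.
∂x/∂P_y = +2.83, so E_xy = 2.83·(47/114.794) ≈ 1.159.
E_xy > 0: the goods are substitutes.

1.159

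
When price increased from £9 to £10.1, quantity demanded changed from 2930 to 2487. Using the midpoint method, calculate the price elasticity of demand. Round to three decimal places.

-1.420

%Δq = (2487 − 2930)/[(2930 + 2487)/2] = -443/2708.5 ≈ -0.1636.
%ΔP = (10.1 − 9)/[(9 + 10.1)/2] = 1.1/9.55 ≈ 0.1152.
Arc elasticity E = %Δq/%ΔP ≈ -0.1636/0.1152 ≈ -1.420.
|E| > 1: demand is elastic over this range.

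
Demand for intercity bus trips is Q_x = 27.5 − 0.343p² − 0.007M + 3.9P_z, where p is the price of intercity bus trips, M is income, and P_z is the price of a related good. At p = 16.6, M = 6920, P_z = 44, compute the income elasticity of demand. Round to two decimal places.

Q_x = 27.5 − 0.343(16.6)² − 0.007(6920) + 3.9(44) = 27.5 − 94.5171 − 48.44 + 171.6 = 56.1429.
∂Q_x/∂M = −0.007, so E_I = -0.007·(6920/56.1429) ≈ -0.86.
E_I < 0: inferior good.

-0.86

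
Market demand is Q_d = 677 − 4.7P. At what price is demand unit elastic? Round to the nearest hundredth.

72.02

For linear demand Q_d = a − bP, E = −bP/(a − bP). |E| = 1 ⇒ bP = a − bP ⇒ P = a/(2b).
P = 677/(2·4.7) ≈ 72.02.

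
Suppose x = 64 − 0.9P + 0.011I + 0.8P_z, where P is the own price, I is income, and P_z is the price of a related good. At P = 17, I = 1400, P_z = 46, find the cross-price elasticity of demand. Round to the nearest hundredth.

0.36

At the given point, x = 64 − 0.9(17) + 0.011(1400) + 0.8(46) = 64 − 15.3 + 15.4 + 36.8 = 100.9.
∂x/∂P_z = +0.8, so E_xy = 0.8·(46/100.9) ≈ 0.36.
E_xy > 0: the goods are substitutes.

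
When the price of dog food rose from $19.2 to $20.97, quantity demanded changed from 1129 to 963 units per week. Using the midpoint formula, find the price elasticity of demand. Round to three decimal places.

%ΔQ = (963 − 1129)/[(1129 + 963)/2] = -166/1046 ≈ -0.1587.
%ΔP = (20.97 − 19.2)/[(19.2 + 20.97)/2] = 1.77/20.085 ≈ 0.0881.
Arc elasticity E = %ΔQ/%ΔP ≈ -0.1587/0.0881 ≈ -1.801.
|E| > 1: demand is elastic over this range.

-1.801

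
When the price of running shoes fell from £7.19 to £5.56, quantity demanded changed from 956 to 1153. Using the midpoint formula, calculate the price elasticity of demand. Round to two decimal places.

-0.73

%ΔQ = (1153 − 956)/[(956 + 1153)/2] = 197/1054.5 ≈ 0.1868.
%ΔP = (5.56 − 7.19)/[(7.19 + 5.56)/2] = -1.63/6.375 ≈ -0.2557.
Arc elasticity E = %ΔQ/%ΔP ≈ 0.1868/-0.2557 ≈ -0.73.
|E| < 1: demand is inelastic over this range.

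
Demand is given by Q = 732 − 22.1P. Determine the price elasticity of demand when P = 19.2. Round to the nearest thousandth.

At P = 19.2, Q = 307.68.
dQ/dP = −22.1.
Point elasticity E = (dQ/dP)·(P/Q) = -22.1 × 19.2/307.68 ≈ -1.379.
|E| > 1, so demand is elastic at this price.

-1.379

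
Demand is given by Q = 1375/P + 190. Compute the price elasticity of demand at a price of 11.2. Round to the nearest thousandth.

At P = 11.2, Q = 312.7679.
dQ/dP = −1375/P² = −10.9614.
Point elasticity E = (dQ/dP)·(P/Q) = -10.9614 × 11.2/312.7679 ≈ -0.393.
|E| < 1, so demand is inelastic at this price.

-0.393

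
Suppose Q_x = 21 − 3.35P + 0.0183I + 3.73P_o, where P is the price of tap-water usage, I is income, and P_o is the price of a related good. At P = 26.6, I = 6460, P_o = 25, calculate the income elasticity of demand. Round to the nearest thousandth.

Substituting, Q_x = 21 − 3.35(26.6) + 0.0183(6460) + 3.73(25) = 21 − 89.11 + 118.218 + 93.25 = 143.358.
∂Q_x/∂I = +0.0183, so E_I = 0.0183·(6460/143.358) ≈ 0.825.
E_I ∈ (0,1): normal good (necessity).

0.825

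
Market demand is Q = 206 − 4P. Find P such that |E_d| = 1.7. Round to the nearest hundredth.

Set −bP/(a − bP) = −1.7 ⇒ bP = 1.7(a − bP) ⇒ bP(1+1.7) = 1.7·a.
P = 1.7·206/(4·2.7) ≈ 32.43.

32.43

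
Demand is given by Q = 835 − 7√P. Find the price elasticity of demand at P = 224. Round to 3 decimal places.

-0.072

At P = 224, Q = 730.2336.
dQ/dP = −7/(2√P) = −7/(2·14.9666).
Point elasticity E = (dQ/dP)·(P/Q) = -0.2339 × 224/730.2336 ≈ -0.072.
|E| < 1, so demand is inelastic at this price.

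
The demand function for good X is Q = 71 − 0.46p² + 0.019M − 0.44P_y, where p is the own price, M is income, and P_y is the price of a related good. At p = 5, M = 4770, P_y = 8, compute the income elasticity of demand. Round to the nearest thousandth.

Q = 71 − 0.46(5)² + 0.019(4770) − 0.44(8) = 71 − 11.5 + 90.63 − 3.52 = 146.61.
∂Q/∂M = +0.019, so E_I = 0.019·(4770/146.61) ≈ 0.618.
E_I ∈ (0,1): normal good (necessity).

0.618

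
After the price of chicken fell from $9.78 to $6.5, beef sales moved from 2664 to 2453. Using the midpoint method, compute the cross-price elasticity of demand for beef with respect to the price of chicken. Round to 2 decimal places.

0.20

%ΔQ_x = (2453 − 2664)/[(2664+2453)/2] = -211/2558.5 ≈ -0.0825.
%ΔP_y = (6.5 − 9.78)/[(9.78+6.5)/2] ≈ -0.4029.
E_xy = -0.0825/-0.4029 ≈ 0.20.
E_xy > 0, so beef and chicken are substitutes.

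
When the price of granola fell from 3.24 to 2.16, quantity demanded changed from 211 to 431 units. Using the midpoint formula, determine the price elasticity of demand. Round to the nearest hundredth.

-1.71

%ΔQ = (431 − 211)/[(211 + 431)/2] = 220/321 ≈ 0.6854.
%Δp = (2.16 − 3.24)/[(3.24 + 2.16)/2] = -1.08/2.7 ≈ -0.4000.
Arc elasticity E = %ΔQ/%Δp ≈ 0.6854/-0.4000 ≈ -1.71.
|E| > 1: demand is elastic over this range.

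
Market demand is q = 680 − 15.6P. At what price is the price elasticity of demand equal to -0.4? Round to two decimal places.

12.45

Set −bP/(a − bP) = −0.4 ⇒ bP = 0.4(a − bP) ⇒ bP(1+0.4) = 0.4·a.
P = 0.4·680/(15.6·1.4) ≈ 12.45.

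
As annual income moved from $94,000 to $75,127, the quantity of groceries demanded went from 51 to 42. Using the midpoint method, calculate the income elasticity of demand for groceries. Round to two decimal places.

0.87

%ΔQ = (42 − 51)/[(51+42)/2] = -9/46.5 ≈ -0.1935.
%ΔY = (75,127 − 94,000)/[(94,000+75,127)/2] = -18873/84563.5 ≈ -0.2232.
E_I = %ΔQ/%ΔY ≈ 0.87.
E_I ∈ (0,1): normal good (necessity).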